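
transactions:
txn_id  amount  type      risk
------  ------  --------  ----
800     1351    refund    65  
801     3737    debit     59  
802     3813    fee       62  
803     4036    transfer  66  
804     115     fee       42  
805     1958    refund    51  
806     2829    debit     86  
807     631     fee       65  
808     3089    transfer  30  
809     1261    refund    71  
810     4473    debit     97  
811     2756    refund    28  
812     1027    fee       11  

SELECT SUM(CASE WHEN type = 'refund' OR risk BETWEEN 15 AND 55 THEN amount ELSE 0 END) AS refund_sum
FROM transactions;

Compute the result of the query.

10530

txn_id=800: ✓ → 1351
txn_id=801: ✗
txn_id=802: ✗
txn_id=803: ✗
txn_id=804: ✓ → 115
txn_id=805: ✓ → 1958
txn_id=806: ✗
txn_id=807: ✗
txn_id=808: ✓ → 3089
txn_id=809: ✓ → 1261
txn_id=810: ✗
txn_id=811: ✓ → 2756
txn_id=812: ✗
refund_sum = 1351 + 115 + 1958 + 3089 + 1261 + 2756 = 10530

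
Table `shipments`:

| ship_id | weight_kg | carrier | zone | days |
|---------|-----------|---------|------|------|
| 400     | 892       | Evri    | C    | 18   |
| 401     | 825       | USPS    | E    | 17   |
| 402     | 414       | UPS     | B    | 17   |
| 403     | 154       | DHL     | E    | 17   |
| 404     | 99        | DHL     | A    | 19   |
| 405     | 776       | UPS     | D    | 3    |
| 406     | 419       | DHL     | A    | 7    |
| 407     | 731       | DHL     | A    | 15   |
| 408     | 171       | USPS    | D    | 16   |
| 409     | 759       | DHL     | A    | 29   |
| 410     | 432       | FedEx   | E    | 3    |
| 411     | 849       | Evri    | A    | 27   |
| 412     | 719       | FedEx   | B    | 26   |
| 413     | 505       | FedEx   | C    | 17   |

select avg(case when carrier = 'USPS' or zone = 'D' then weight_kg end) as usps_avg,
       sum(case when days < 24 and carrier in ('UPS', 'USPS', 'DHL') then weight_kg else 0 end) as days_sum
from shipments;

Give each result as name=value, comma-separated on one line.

usps_avg=590.6666666667, days_sum=3589

[usps_avg: carrier = 'USPS' or zone = 'D']
ship_id=400: ✗
ship_id=401: ✓ → 825
ship_id=402: ✗
ship_id=403: ✗
ship_id=404: ✗
ship_id=405: ✓ → 776
ship_id=406: ✗
ship_id=407: ✗
ship_id=408: ✓ → 171
ship_id=409: ✗
ship_id=410: ✗
ship_id=411: ✗
ship_id=412: ✗
ship_id=413: ✗
usps_avg = (825 + 776 + 171) / 3 = 590.6666666667
—
[days_sum: days < 24 and carrier in ('UPS', 'USPS', 'DHL')]
ship_id=400: ✗
ship_id=401: ✓ → 825
ship_id=402: ✓ → 414
ship_id=403: ✓ → 154
ship_id=404: ✓ → 99
ship_id=405: ✓ → 776
ship_id=406: ✓ → 419
ship_id=407: ✓ → 731
ship_id=408: ✓ → 171
ship_id=409: ✗
ship_id=410: ✗
ship_id=411: ✗
ship_id=412: ✗
ship_id=413: ✗
days_sum = 825 + 414 + 154 + 99 + 776 + 419 + 731 + 171 = 3589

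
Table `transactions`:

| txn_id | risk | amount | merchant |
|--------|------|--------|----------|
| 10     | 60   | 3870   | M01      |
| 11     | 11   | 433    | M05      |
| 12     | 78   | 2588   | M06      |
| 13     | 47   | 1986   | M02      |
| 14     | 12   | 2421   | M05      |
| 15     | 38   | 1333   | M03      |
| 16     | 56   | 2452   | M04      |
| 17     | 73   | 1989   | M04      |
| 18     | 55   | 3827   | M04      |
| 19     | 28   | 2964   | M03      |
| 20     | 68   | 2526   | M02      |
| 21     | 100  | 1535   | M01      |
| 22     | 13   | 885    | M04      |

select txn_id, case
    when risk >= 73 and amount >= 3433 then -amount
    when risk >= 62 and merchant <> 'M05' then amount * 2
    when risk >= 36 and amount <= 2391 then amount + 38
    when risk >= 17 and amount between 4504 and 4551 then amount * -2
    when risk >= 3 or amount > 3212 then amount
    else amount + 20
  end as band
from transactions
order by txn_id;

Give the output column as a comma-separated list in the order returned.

txn_id=10: risk >= 3 or amount > 3212 → 3870
txn_id=11: risk >= 3 or amount > 3212 → 433
txn_id=12: risk >= 62 and merchant <> 'M05' → 5176
txn_id=13: risk >= 36 and amount <= 2391 → 2024
txn_id=14: risk >= 3 or amount > 3212 → 2421
txn_id=15: risk >= 36 and amount <= 2391 → 1371
txn_id=16: risk >= 3 or amount > 3212 → 2452
txn_id=17: risk >= 62 and merchant <> 'M05' → 3978
txn_id=18: risk >= 3 or amount > 3212 → 3827
txn_id=19: risk >= 3 or amount > 3212 → 2964
txn_id=20: risk >= 62 and merchant <> 'M05' → 5052
txn_id=21: risk >= 62 and merchant <> 'M05' → 3070
txn_id=22: risk >= 3 or amount > 3212 → 885

3870, 433, 5176, 2024, 2421, 1371, 2452, 3978, 3827, 2964, 5052, 3070, 885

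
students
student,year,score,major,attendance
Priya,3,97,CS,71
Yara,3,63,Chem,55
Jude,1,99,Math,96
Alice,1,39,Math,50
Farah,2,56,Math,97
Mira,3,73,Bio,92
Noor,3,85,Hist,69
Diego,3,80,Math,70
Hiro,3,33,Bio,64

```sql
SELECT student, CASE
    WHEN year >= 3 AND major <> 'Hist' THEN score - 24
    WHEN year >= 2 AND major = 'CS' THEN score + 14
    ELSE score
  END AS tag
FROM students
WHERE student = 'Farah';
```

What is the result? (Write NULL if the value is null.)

56

student = Farah: year=2, score=56, major=Math, attendance=97.
year >= 3 AND major <> 'Hist' → false
year >= 2 AND major = 'CS' → false
No prior WHEN matched → ELSE → 56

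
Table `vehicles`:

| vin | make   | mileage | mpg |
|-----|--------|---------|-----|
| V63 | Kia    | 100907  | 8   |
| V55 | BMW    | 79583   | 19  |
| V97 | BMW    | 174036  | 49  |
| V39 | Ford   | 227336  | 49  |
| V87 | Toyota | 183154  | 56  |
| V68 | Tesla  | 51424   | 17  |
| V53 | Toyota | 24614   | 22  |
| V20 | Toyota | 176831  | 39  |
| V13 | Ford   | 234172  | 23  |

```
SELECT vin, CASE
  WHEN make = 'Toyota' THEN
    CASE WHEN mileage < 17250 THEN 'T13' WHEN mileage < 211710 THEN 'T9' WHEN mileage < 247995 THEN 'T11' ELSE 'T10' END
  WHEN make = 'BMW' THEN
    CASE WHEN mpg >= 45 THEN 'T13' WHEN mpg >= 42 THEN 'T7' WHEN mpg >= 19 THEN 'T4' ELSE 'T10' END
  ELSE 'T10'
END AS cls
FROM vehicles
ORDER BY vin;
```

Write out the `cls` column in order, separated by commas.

vin=V13: make='Ford' → outer ELSE → T10
vin=V20: make='Toyota' → inner[mileage < 211710] → T9
vin=V39: make='Ford' → outer ELSE → T10
vin=V53: make='Toyota' → inner[mileage < 211710] → T9
vin=V55: make='BMW' → inner[mpg >= 19] → T4
vin=V63: make='Kia' → outer ELSE → T10
vin=V68: make='Tesla' → outer ELSE → T10
vin=V87: make='Toyota' → inner[mileage < 211710] → T9
vin=V97: make='BMW' → inner[mpg >= 45] → T13

T10, T9, T10, T9, T4, T10, T10, T9, T13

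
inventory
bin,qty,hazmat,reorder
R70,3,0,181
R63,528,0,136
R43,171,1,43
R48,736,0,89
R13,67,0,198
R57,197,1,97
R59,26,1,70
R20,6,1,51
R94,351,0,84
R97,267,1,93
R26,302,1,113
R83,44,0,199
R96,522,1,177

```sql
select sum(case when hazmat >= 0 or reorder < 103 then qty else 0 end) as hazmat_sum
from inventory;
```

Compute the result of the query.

3220

bin=R70: ✓ → 3
bin=R63: ✓ → 528
bin=R43: ✓ → 171
bin=R48: ✓ → 736
bin=R13: ✓ → 67
bin=R57: ✓ → 197
bin=R59: ✓ → 26
bin=R20: ✓ → 6
bin=R94: ✓ → 351
bin=R97: ✓ → 267
bin=R26: ✓ → 302
bin=R83: ✓ → 44
bin=R96: ✓ → 522
hazmat_sum = 3 + 528 + 171 + 736 + 67 + 197 + 26 + 6 + 351 + 267 + 302 + 44 + 522 = 3220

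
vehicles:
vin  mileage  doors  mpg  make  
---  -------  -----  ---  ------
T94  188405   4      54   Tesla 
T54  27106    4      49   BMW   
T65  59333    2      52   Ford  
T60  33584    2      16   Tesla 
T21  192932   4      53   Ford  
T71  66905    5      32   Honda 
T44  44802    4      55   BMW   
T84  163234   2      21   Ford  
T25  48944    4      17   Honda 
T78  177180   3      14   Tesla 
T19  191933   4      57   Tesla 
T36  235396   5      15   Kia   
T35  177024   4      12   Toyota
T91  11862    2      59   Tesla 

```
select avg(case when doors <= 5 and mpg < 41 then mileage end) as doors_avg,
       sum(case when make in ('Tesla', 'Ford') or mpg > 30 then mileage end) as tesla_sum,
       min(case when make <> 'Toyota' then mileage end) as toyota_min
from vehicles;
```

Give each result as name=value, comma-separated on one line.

doors_avg=128895.2857142857, tesla_sum=1157276, toyota_min=11862

[doors_avg: doors <= 5 and mpg < 41]
vin=T94: ✗
vin=T54: ✗
vin=T65: ✗
vin=T60: ✓ → 33584
vin=T21: ✗
vin=T71: ✓ → 66905
vin=T44: ✗
vin=T84: ✓ → 163234
vin=T25: ✓ → 48944
vin=T78: ✓ → 177180
vin=T19: ✗
vin=T36: ✓ → 235396
vin=T35: ✓ → 177024
vin=T91: ✗
doors_avg = (33584 + 66905 + 163234 + 48944 + 177180 + 235396 + 177024) / 7 = 128895.2857142857
—
[tesla_sum: make in ('Tesla', 'Ford') or mpg > 30]
vin=T94: ✓ → 188405
vin=T54: ✓ → 27106
vin=T65: ✓ → 59333
vin=T60: ✓ → 33584
vin=T21: ✓ → 192932
vin=T71: ✓ → 66905
vin=T44: ✓ → 44802
vin=T84: ✓ → 163234
vin=T25: ✗
vin=T78: ✓ → 177180
vin=T19: ✓ → 191933
vin=T36: ✗
vin=T35: ✗
vin=T91: ✓ → 11862
tesla_sum = 188405 + 27106 + 59333 + 33584 + 192932 + 66905 + 44802 + 163234 + 177180 + 191933 + 11862 = 1157276
—
[toyota_min: make <> 'Toyota']
vin=T94: ✓ → 188405
vin=T54: ✓ → 27106
vin=T65: ✓ → 59333
vin=T60: ✓ → 33584
vin=T21: ✓ → 192932
vin=T71: ✓ → 66905
vin=T44: ✓ → 44802
vin=T84: ✓ → 163234
vin=T25: ✓ → 48944
vin=T78: ✓ → 177180
vin=T19: ✓ → 191933
vin=T36: ✓ → 235396
vin=T35: ✗
vin=T91: ✓ → 11862
toyota_min = MIN(188405, 27106, 59333, 33584, 192932, 66905, 44802, 163234, 48944, 177180, 191933, 235396, 11862) = 11862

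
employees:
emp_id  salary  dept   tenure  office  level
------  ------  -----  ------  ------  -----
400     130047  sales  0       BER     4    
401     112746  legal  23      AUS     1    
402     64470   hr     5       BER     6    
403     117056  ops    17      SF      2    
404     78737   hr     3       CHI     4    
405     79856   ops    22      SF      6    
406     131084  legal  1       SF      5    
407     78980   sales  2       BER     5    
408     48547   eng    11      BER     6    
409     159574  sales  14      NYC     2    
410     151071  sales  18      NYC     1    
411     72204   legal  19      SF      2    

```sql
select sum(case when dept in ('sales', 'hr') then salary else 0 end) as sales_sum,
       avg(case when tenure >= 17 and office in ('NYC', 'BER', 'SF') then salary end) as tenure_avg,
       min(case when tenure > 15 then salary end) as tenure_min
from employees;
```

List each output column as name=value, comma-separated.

sales_sum=662879, tenure_avg=105046.75, tenure_min=72204

[sales_sum: dept in ('sales', 'hr')]
emp_id=400: ✓ → 130047
emp_id=401: ✗
emp_id=402: ✓ → 64470
emp_id=403: ✗
emp_id=404: ✓ → 78737
emp_id=405: ✗
emp_id=406: ✗
emp_id=407: ✓ → 78980
emp_id=408: ✗
emp_id=409: ✓ → 159574
emp_id=410: ✓ → 151071
emp_id=411: ✗
sales_sum = 130047 + 64470 + 78737 + 78980 + 159574 + 151071 = 662879
—
[tenure_avg: tenure >= 17 and office in ('NYC', 'BER', 'SF')]
emp_id=400: ✗
emp_id=401: ✗
emp_id=402: ✗
emp_id=403: ✓ → 117056
emp_id=404: ✗
emp_id=405: ✓ → 79856
emp_id=406: ✗
emp_id=407: ✗
emp_id=408: ✗
emp_id=409: ✗
emp_id=410: ✓ → 151071
emp_id=411: ✓ → 72204
tenure_avg = (117056 + 79856 + 151071 + 72204) / 4 = 105046.75
—
[tenure_min: tenure > 15]
emp_id=400: ✗
emp_id=401: ✓ → 112746
emp_id=402: ✗
emp_id=403: ✓ → 117056
emp_id=404: ✗
emp_id=405: ✓ → 79856
emp_id=406: ✗
emp_id=407: ✗
emp_id=408: ✗
emp_id=409: ✗
emp_id=410: ✓ → 151071
emp_id=411: ✓ → 72204
tenure_min = MIN(112746, 117056, 79856, 151071, 72204) = 72204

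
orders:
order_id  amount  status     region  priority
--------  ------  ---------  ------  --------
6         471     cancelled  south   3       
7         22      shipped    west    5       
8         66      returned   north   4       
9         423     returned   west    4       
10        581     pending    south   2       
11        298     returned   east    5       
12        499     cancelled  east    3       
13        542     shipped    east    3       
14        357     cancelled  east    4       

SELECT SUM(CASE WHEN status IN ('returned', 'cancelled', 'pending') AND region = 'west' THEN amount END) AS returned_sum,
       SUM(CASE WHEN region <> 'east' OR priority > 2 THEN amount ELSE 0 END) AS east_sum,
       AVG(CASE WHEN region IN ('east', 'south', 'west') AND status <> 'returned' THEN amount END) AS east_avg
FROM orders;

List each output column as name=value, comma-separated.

[returned_sum: status IN ('returned', 'cancelled', 'pending') AND region = 'west']
order_id=6: ✗
order_id=7: ✗
order_id=8: ✗
order_id=9: ✓ → 423
order_id=10: ✗
order_id=11: ✗
order_id=12: ✗
order_id=13: ✗
order_id=14: ✗
returned_sum = 423
—
[east_sum: region <> 'east' OR priority > 2]
order_id=6: ✓ → 471
order_id=7: ✓ → 22
order_id=8: ✓ → 66
order_id=9: ✓ → 423
order_id=10: ✓ → 581
order_id=11: ✓ → 298
order_id=12: ✓ → 499
order_id=13: ✓ → 542
order_id=14: ✓ → 357
east_sum = 471 + 22 + 66 + 423 + 581 + 298 + 499 + 542 + 357 = 3259
—
[east_avg: region IN ('east', 'south', 'west') AND status <> 'returned']
order_id=6: ✓ → 471
order_id=7: ✓ → 22
order_id=8: ✗
order_id=9: ✗
order_id=10: ✓ → 581
order_id=11: ✗
order_id=12: ✓ → 499
order_id=13: ✓ → 542
order_id=14: ✓ → 357
east_avg = (471 + 22 + 581 + 499 + 542 + 357) / 6 = 412

returned_sum=423, east_sum=3259, east_avg=412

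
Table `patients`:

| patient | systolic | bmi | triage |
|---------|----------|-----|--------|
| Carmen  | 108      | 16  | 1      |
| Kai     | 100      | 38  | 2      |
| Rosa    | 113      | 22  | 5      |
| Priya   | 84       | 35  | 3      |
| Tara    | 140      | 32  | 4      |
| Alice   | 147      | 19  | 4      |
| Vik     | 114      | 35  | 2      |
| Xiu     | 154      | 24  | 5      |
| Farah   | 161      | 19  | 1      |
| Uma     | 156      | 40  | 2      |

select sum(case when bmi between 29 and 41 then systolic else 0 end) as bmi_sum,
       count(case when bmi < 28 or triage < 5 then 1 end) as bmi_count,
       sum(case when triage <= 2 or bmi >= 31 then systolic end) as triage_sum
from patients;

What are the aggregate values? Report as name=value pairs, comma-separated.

[bmi_sum: bmi between 29 and 41]
patient=Carmen: ✗
patient=Kai: ✓ → 100
patient=Rosa: ✗
patient=Priya: ✓ → 84
patient=Tara: ✓ → 140
patient=Alice: ✗
patient=Vik: ✓ → 114
patient=Xiu: ✗
patient=Farah: ✗
patient=Uma: ✓ → 156
bmi_sum = 100 + 84 + 140 + 114 + 156 = 594
—
[bmi_count: bmi < 28 or triage < 5]
patient=Carmen: ✓ → 1
patient=Kai: ✓ → 1
patient=Rosa: ✓ → 1
patient=Priya: ✓ → 1
patient=Tara: ✓ → 1
patient=Alice: ✓ → 1
patient=Vik: ✓ → 1
patient=Xiu: ✓ → 1
patient=Farah: ✓ → 1
patient=Uma: ✓ → 1
bmi_count = COUNT(1, 1, 1, 1, 1, 1, 1, 1, 1, 1) = 10
—
[triage_sum: triage <= 2 or bmi >= 31]
patient=Carmen: ✓ → 108
patient=Kai: ✓ → 100
patient=Rosa: ✗
patient=Priya: ✓ → 84
patient=Tara: ✓ → 140
patient=Alice: ✗
patient=Vik: ✓ → 114
patient=Xiu: ✗
patient=Farah: ✓ → 161
patient=Uma: ✓ → 156
triage_sum = 108 + 100 + 84 + 140 + 114 + 161 + 156 = 863

bmi_sum=594, bmi_count=10, triage_sum=863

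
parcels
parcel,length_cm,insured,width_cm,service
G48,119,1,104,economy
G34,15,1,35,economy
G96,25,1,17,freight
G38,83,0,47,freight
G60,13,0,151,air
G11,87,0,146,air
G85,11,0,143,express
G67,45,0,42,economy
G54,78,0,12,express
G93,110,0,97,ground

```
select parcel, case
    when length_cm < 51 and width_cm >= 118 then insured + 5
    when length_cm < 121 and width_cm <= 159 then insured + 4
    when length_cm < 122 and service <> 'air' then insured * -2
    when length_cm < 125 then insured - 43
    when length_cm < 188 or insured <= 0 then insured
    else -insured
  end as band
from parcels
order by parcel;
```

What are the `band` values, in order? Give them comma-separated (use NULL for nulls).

4, 5, 4, 5, 4, 5, 4, 5, 4, 5

parcel=G11: length_cm < 121 and width_cm <= 159 → 4
parcel=G34: length_cm < 121 and width_cm <= 159 → 5
parcel=G38: length_cm < 121 and width_cm <= 159 → 4
parcel=G48: length_cm < 121 and width_cm <= 159 → 5
parcel=G54: length_cm < 121 and width_cm <= 159 → 4
parcel=G60: length_cm < 51 and width_cm >= 118 → 5
parcel=G67: length_cm < 121 and width_cm <= 159 → 4
parcel=G85: length_cm < 51 and width_cm >= 118 → 5
parcel=G93: length_cm < 121 and width_cm <= 159 → 4
parcel=G96: length_cm < 121 and width_cm <= 159 → 5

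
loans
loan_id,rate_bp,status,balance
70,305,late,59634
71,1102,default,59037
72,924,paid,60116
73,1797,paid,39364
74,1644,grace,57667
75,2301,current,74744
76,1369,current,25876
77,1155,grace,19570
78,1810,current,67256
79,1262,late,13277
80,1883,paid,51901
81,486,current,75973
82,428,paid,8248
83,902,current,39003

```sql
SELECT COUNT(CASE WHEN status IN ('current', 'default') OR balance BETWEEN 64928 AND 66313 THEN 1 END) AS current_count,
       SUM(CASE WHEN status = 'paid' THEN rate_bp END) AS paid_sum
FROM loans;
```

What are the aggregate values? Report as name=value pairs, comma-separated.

[current_count: status IN ('current', 'default') OR balance BETWEEN 64928 AND 66313]
loan_id=70: ✗
loan_id=71: ✓ → 1
loan_id=72: ✗
loan_id=73: ✗
loan_id=74: ✗
loan_id=75: ✓ → 1
loan_id=76: ✓ → 1
loan_id=77: ✗
loan_id=78: ✓ → 1
loan_id=79: ✗
loan_id=80: ✗
loan_id=81: ✓ → 1
loan_id=82: ✗
loan_id=83: ✓ → 1
current_count = COUNT(1, 1, 1, 1, 1, 1) = 6
—
[paid_sum: status = 'paid']
loan_id=70: ✗
loan_id=71: ✗
loan_id=72: ✓ → 924
loan_id=73: ✓ → 1797
loan_id=74: ✗
loan_id=75: ✗
loan_id=76: ✗
loan_id=77: ✗
loan_id=78: ✗
loan_id=79: ✗
loan_id=80: ✓ → 1883
loan_id=81: ✗
loan_id=82: ✓ → 428
loan_id=83: ✗
paid_sum = 924 + 1797 + 1883 + 428 = 5032

current_count=6, paid_sum=5032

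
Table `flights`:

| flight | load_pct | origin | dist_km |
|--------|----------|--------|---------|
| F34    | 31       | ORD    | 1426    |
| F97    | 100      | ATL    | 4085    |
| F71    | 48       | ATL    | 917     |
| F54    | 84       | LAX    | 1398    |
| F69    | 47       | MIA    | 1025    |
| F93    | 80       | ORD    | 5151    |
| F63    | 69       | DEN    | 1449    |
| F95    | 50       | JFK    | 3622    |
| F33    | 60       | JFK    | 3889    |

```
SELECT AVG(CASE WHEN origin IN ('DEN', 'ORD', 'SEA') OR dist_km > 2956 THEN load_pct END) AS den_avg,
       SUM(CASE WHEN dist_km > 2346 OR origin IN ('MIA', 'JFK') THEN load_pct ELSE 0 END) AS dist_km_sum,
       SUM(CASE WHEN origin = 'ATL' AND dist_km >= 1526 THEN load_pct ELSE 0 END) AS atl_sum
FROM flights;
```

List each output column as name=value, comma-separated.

den_avg=65, dist_km_sum=337, atl_sum=100

[den_avg: origin IN ('DEN', 'ORD', 'SEA') OR dist_km > 2956]
flight=F34: ✓ → 31
flight=F97: ✓ → 100
flight=F71: ✗
flight=F54: ✗
flight=F69: ✗
flight=F93: ✓ → 80
flight=F63: ✓ → 69
flight=F95: ✓ → 50
flight=F33: ✓ → 60
den_avg = (31 + 100 + 80 + 69 + 50 + 60) / 6 = 65
—
[dist_km_sum: dist_km > 2346 OR origin IN ('MIA', 'JFK')]
flight=F34: ✗
flight=F97: ✓ → 100
flight=F71: ✗
flight=F54: ✗
flight=F69: ✓ → 47
flight=F93: ✓ → 80
flight=F63: ✗
flight=F95: ✓ → 50
flight=F33: ✓ → 60
dist_km_sum = 100 + 47 + 80 + 50 + 60 = 337
—
[atl_sum: origin = 'ATL' AND dist_km >= 1526]
flight=F34: ✗
flight=F97: ✓ → 100
flight=F71: ✗
flight=F54: ✗
flight=F69: ✗
flight=F93: ✗
flight=F63: ✗
flight=F95: ✗
flight=F33: ✗
atl_sum = 100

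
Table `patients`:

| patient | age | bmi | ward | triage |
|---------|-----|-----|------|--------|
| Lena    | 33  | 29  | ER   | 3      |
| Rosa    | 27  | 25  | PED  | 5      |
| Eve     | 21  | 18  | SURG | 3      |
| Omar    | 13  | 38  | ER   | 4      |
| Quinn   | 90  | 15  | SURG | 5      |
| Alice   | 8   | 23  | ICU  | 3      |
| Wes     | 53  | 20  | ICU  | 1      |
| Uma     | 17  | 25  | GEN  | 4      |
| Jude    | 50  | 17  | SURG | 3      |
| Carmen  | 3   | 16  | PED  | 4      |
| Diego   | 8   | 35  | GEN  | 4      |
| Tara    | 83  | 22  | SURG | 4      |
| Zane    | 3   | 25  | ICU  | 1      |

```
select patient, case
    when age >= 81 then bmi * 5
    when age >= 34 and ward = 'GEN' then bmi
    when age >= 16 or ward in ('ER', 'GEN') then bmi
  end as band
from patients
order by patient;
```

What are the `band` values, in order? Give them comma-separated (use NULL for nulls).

patient=Alice: (no match → NULL) → NULL
patient=Carmen: (no match → NULL) → NULL
patient=Diego: age >= 16 or ward in ('ER', 'GEN') → 35
patient=Eve: age >= 16 or ward in ('ER', 'GEN') → 18
patient=Jude: age >= 16 or ward in ('ER', 'GEN') → 17
patient=Lena: age >= 16 or ward in ('ER', 'GEN') → 29
patient=Omar: age >= 16 or ward in ('ER', 'GEN') → 38
patient=Quinn: age >= 81 → 75
patient=Rosa: age >= 16 or ward in ('ER', 'GEN') → 25
patient=Tara: age >= 81 → 110
patient=Uma: age >= 16 or ward in ('ER', 'GEN') → 25
patient=Wes: age >= 16 or ward in ('ER', 'GEN') → 20
patient=Zane: (no match → NULL) → NULL

NULL, NULL, 35, 18, 17, 29, 38, 75, 25, 110, 25, 20, NULL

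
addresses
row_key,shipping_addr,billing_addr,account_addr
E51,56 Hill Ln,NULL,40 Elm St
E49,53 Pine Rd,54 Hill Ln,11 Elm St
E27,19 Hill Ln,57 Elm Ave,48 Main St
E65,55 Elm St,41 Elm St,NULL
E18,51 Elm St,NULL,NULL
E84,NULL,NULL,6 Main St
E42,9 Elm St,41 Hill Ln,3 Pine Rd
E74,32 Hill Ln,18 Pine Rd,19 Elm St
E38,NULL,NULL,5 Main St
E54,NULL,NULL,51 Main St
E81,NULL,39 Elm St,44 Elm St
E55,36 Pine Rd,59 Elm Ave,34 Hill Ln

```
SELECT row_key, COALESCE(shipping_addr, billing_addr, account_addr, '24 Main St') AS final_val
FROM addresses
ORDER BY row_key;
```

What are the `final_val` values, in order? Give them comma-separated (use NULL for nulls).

51 Elm St, 19 Hill Ln, 5 Main St, 9 Elm St, 53 Pine Rd, 56 Hill Ln, 51 Main St, 36 Pine Rd, 55 Elm St, 32 Hill Ln, 39 Elm St, 6 Main St

row_key=E18: shipping_addr=51 Elm St → 51 Elm St
row_key=E27: shipping_addr=19 Hill Ln → 19 Hill Ln
row_key=E38: shipping_addr=NULL, billing_addr=NULL, account_addr=5 Main St → 5 Main St
row_key=E42: shipping_addr=9 Elm St → 9 Elm St
row_key=E49: shipping_addr=53 Pine Rd → 53 Pine Rd
row_key=E51: shipping_addr=56 Hill Ln → 56 Hill Ln
row_key=E54: shipping_addr=NULL, billing_addr=NULL, account_addr=51 Main St → 51 Main St
row_key=E55: shipping_addr=36 Pine Rd → 36 Pine Rd
row_key=E65: shipping_addr=55 Elm St → 55 Elm St
row_key=E74: shipping_addr=32 Hill Ln → 32 Hill Ln
row_key=E81: shipping_addr=NULL, billing_addr=39 Elm St → 39 Elm St
row_key=E84: shipping_addr=NULL, billing_addr=NULL, account_addr=6 Main St → 6 Main St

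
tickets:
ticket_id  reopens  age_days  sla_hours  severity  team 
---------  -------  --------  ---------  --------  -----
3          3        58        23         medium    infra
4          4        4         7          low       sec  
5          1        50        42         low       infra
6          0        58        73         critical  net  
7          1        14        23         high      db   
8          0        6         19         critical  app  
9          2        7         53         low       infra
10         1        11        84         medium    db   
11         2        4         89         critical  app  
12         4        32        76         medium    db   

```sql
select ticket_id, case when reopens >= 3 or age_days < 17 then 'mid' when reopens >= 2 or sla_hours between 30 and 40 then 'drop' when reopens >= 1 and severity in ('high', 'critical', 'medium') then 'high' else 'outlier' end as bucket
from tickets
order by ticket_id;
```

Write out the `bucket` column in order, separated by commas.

mid, mid, outlier, outlier, mid, mid, mid, mid, mid, mid

ticket_id=3: reopens >= 3 or age_days < 17 → mid
ticket_id=4: reopens >= 3 or age_days < 17 → mid
ticket_id=5: ELSE → outlier
ticket_id=6: ELSE → outlier
ticket_id=7: reopens >= 3 or age_days < 17 → mid
ticket_id=8: reopens >= 3 or age_days < 17 → mid
ticket_id=9: reopens >= 3 or age_days < 17 → mid
ticket_id=10: reopens >= 3 or age_days < 17 → mid
ticket_id=11: reopens >= 3 or age_days < 17 → mid
ticket_id=12: reopens >= 3 or age_days < 17 → mid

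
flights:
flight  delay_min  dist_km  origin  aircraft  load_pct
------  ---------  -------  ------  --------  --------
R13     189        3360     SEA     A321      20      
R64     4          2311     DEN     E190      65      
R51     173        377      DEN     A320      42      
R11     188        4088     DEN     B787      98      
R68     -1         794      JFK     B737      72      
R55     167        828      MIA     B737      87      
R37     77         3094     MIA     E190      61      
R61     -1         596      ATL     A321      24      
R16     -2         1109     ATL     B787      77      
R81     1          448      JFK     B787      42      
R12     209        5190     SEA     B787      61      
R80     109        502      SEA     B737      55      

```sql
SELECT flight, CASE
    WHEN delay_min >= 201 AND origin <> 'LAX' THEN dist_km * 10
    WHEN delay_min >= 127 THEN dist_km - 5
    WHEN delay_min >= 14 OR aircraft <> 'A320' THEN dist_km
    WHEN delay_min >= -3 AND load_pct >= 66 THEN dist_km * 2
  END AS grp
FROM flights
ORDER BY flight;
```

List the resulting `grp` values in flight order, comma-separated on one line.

flight=R11: delay_min >= 127 → 4083
flight=R12: delay_min >= 201 AND origin <> 'LAX' → 51900
flight=R13: delay_min >= 127 → 3355
flight=R16: delay_min >= 14 OR aircraft <> 'A320' → 1109
flight=R37: delay_min >= 14 OR aircraft <> 'A320' → 3094
flight=R51: delay_min >= 127 → 372
flight=R55: delay_min >= 127 → 823
flight=R61: delay_min >= 14 OR aircraft <> 'A320' → 596
flight=R64: delay_min >= 14 OR aircraft <> 'A320' → 2311
flight=R68: delay_min >= 14 OR aircraft <> 'A320' → 794
flight=R80: delay_min >= 14 OR aircraft <> 'A320' → 502
flight=R81: delay_min >= 14 OR aircraft <> 'A320' → 448

4083, 51900, 3355, 1109, 3094, 372, 823, 596, 2311, 794, 502, 448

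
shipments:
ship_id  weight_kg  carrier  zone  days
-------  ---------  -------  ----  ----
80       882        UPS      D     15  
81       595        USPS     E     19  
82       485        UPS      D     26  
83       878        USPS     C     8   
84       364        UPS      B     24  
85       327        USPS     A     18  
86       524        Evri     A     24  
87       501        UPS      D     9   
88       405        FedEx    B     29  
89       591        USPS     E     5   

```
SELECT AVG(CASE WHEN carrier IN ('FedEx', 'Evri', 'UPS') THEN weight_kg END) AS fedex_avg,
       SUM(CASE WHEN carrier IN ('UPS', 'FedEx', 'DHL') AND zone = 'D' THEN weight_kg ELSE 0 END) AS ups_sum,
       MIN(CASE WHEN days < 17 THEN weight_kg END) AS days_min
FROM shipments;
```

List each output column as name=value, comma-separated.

[fedex_avg: carrier IN ('FedEx', 'Evri', 'UPS')]
ship_id=80: ✓ → 882
ship_id=81: ✗
ship_id=82: ✓ → 485
ship_id=83: ✗
ship_id=84: ✓ → 364
ship_id=85: ✗
ship_id=86: ✓ → 524
ship_id=87: ✓ → 501
ship_id=88: ✓ → 405
ship_id=89: ✗
fedex_avg = (882 + 485 + 364 + 524 + 501 + 405) / 6 = 526.8333333333
—
[ups_sum: carrier IN ('UPS', 'FedEx', 'DHL') AND zone = 'D']
ship_id=80: ✓ → 882
ship_id=81: ✗
ship_id=82: ✓ → 485
ship_id=83: ✗
ship_id=84: ✗
ship_id=85: ✗
ship_id=86: ✗
ship_id=87: ✓ → 501
ship_id=88: ✗
ship_id=89: ✗
ups_sum = 882 + 485 + 501 = 1868
—
[days_min: days < 17]
ship_id=80: ✓ → 882
ship_id=81: ✗
ship_id=82: ✗
ship_id=83: ✓ → 878
ship_id=84: ✗
ship_id=85: ✗
ship_id=86: ✗
ship_id=87: ✓ → 501
ship_id=88: ✗
ship_id=89: ✓ → 591
days_min = MIN(882, 878, 501, 591) = 501

fedex_avg=526.8333333333, ups_sum=1868, days_min=501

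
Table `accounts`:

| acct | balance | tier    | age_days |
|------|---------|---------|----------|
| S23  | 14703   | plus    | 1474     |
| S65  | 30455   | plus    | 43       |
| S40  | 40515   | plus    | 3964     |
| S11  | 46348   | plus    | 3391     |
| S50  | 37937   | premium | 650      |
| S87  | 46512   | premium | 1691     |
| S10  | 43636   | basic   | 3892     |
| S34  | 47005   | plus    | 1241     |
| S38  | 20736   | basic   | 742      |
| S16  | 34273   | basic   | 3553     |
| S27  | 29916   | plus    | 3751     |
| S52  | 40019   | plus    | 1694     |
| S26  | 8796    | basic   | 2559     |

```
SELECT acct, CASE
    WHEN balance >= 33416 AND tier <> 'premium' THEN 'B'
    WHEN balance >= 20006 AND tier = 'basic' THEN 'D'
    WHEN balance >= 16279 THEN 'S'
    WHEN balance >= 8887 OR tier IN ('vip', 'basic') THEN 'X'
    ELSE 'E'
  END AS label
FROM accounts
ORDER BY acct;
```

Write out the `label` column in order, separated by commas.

acct=S10: balance >= 33416 AND tier <> 'premium' → B
acct=S11: balance >= 33416 AND tier <> 'premium' → B
acct=S16: balance >= 33416 AND tier <> 'premium' → B
acct=S23: balance >= 8887 OR tier IN ('vip', 'basic') → X
acct=S26: balance >= 8887 OR tier IN ('vip', 'basic') → X
acct=S27: balance >= 16279 → S
acct=S34: balance >= 33416 AND tier <> 'premium' → B
acct=S38: balance >= 20006 AND tier = 'basic' → D
acct=S40: balance >= 33416 AND tier <> 'premium' → B
acct=S50: balance >= 16279 → S
acct=S52: balance >= 33416 AND tier <> 'premium' → B
acct=S65: balance >= 16279 → S
acct=S87: balance >= 16279 → S

B, B, B, X, X, S, B, D, B, S, B, S, S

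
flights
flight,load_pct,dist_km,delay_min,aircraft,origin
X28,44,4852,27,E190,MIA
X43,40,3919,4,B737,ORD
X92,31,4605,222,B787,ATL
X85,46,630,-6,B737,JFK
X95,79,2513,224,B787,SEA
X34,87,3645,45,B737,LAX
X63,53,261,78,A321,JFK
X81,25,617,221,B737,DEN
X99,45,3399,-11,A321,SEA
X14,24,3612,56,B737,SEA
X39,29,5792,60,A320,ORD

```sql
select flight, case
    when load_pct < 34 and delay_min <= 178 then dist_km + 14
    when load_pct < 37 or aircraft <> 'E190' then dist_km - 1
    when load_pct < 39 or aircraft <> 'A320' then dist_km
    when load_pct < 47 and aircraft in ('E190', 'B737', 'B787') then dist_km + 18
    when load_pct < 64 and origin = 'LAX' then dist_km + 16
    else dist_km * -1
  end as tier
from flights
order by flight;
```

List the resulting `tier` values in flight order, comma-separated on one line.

flight=X14: load_pct < 34 and delay_min <= 178 → 3626
flight=X28: load_pct < 39 or aircraft <> 'A320' → 4852
flight=X34: load_pct < 37 or aircraft <> 'E190' → 3644
flight=X39: load_pct < 34 and delay_min <= 178 → 5806
flight=X43: load_pct < 37 or aircraft <> 'E190' → 3918
flight=X63: load_pct < 37 or aircraft <> 'E190' → 260
flight=X81: load_pct < 37 or aircraft <> 'E190' → 616
flight=X85: load_pct < 37 or aircraft <> 'E190' → 629
flight=X92: load_pct < 37 or aircraft <> 'E190' → 4604
flight=X95: load_pct < 37 or aircraft <> 'E190' → 2512
flight=X99: load_pct < 37 or aircraft <> 'E190' → 3398

3626, 4852, 3644, 5806, 3918, 260, 616, 629, 4604, 2512, 3398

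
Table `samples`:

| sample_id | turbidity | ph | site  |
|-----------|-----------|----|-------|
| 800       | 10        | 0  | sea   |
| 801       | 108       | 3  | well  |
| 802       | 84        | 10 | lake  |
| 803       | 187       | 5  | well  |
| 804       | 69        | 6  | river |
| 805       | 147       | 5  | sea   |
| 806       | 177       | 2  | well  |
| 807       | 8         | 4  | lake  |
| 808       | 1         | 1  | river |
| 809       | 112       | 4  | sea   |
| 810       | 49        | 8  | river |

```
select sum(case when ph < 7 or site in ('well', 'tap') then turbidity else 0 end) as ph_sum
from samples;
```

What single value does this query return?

sample_id=800: ✓ → 10
sample_id=801: ✓ → 108
sample_id=802: ✗
sample_id=803: ✓ → 187
sample_id=804: ✓ → 69
sample_id=805: ✓ → 147
sample_id=806: ✓ → 177
sample_id=807: ✓ → 8
sample_id=808: ✓ → 1
sample_id=809: ✓ → 112
sample_id=810: ✗
ph_sum = 10 + 108 + 187 + 69 + 147 + 177 + 8 + 1 + 112 = 819

819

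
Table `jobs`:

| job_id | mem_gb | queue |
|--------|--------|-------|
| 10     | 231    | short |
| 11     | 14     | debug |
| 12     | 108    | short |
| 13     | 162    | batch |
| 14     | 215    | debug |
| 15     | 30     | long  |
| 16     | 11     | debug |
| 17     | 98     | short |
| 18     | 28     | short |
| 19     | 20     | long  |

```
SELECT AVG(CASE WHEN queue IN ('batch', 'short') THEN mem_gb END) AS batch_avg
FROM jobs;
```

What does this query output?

job_id=10: ✓ → 231
job_id=11: ✗
job_id=12: ✓ → 108
job_id=13: ✓ → 162
job_id=14: ✗
job_id=15: ✗
job_id=16: ✗
job_id=17: ✓ → 98
job_id=18: ✓ → 28
job_id=19: ✗
batch_avg = (231 + 108 + 162 + 98 + 28) / 5 = 125.4

125.4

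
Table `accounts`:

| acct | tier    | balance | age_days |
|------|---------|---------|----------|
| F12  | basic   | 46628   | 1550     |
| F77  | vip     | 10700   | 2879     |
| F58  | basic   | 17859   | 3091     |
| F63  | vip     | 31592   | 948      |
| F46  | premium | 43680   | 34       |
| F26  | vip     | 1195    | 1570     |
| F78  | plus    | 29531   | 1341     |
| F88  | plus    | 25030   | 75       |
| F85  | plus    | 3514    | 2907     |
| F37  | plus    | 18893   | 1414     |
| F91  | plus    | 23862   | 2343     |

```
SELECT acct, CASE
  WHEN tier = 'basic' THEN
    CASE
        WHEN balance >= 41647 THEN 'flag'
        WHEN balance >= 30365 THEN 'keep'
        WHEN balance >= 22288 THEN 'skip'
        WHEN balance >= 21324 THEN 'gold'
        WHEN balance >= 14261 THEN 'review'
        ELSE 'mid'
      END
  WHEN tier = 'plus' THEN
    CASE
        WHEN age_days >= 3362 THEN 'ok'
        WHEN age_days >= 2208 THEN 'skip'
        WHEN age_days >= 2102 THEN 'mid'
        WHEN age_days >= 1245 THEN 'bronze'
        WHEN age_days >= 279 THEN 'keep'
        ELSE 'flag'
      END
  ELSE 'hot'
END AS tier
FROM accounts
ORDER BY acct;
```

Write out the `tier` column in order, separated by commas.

flag, hot, bronze, hot, review, hot, hot, bronze, skip, flag, skip

acct=F12: tier='basic' → inner[balance >= 41647] → flag
acct=F26: tier='vip' → outer ELSE → hot
acct=F37: tier='plus' → inner[age_days >= 1245] → bronze
acct=F46: tier='premium' → outer ELSE → hot
acct=F58: tier='basic' → inner[balance >= 14261] → review
acct=F63: tier='vip' → outer ELSE → hot
acct=F77: tier='vip' → outer ELSE → hot
acct=F78: tier='plus' → inner[age_days >= 1245] → bronze
acct=F85: tier='plus' → inner[age_days >= 2208] → skip
acct=F88: tier='plus' → inner[ELSE] → flag
acct=F91: tier='plus' → inner[age_days >= 2208] → skip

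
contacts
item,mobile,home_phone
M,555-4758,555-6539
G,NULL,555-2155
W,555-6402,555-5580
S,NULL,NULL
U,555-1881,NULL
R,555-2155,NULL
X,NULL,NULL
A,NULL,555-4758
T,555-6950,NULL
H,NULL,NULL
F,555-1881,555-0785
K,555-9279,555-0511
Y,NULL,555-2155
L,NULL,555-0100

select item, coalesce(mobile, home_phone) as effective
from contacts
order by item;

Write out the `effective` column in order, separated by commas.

item=A: mobile=NULL, home_phone=555-4758 → 555-4758
item=F: mobile=555-1881 → 555-1881
item=G: mobile=NULL, home_phone=555-2155 → 555-2155
item=H: mobile=NULL, home_phone=NULL (all NULL) → NULL
item=K: mobile=555-9279 → 555-9279
item=L: mobile=NULL, home_phone=555-0100 → 555-0100
item=M: mobile=555-4758 → 555-4758
item=R: mobile=555-2155 → 555-2155
item=S: mobile=NULL, home_phone=NULL (all NULL) → NULL
item=T: mobile=555-6950 → 555-6950
item=U: mobile=555-1881 → 555-1881
item=W: mobile=555-6402 → 555-6402
item=X: mobile=NULL, home_phone=NULL (all NULL) → NULL
item=Y: mobile=NULL, home_phone=555-2155 → 555-2155

555-4758, 555-1881, 555-2155, NULL, 555-9279, 555-0100, 555-4758, 555-2155, NULL, 555-6950, 555-1881, 555-6402, NULL, 555-2155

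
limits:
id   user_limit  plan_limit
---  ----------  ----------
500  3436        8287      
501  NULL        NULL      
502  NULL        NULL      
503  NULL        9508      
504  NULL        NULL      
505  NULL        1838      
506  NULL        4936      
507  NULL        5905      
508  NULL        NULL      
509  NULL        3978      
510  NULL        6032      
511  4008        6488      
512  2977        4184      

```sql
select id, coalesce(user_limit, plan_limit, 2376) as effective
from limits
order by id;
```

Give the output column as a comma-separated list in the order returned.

3436, 2376, 2376, 9508, 2376, 1838, 4936, 5905, 2376, 3978, 6032, 4008, 2977

id=500: user_limit=3436 → 3436
id=501: user_limit=NULL, plan_limit=NULL, → literal 2376 → 2376
id=502: user_limit=NULL, plan_limit=NULL, → literal 2376 → 2376
id=503: user_limit=NULL, plan_limit=9508 → 9508
id=504: user_limit=NULL, plan_limit=NULL, → literal 2376 → 2376
id=505: user_limit=NULL, plan_limit=1838 → 1838
id=506: user_limit=NULL, plan_limit=4936 → 4936
id=507: user_limit=NULL, plan_limit=5905 → 5905
id=508: user_limit=NULL, plan_limit=NULL, → literal 2376 → 2376
id=509: user_limit=NULL, plan_limit=3978 → 3978
id=510: user_limit=NULL, plan_limit=6032 → 6032
id=511: user_limit=4008 → 4008
id=512: user_limit=2977 → 2977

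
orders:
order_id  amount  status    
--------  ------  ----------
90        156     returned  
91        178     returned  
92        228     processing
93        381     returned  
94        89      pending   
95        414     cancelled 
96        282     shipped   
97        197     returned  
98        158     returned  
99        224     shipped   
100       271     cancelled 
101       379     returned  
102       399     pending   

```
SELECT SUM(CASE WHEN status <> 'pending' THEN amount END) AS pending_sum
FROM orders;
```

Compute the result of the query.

2868

order_id=90: ✓ → 156
order_id=91: ✓ → 178
order_id=92: ✓ → 228
order_id=93: ✓ → 381
order_id=94: ✗
order_id=95: ✓ → 414
order_id=96: ✓ → 282
order_id=97: ✓ → 197
order_id=98: ✓ → 158
order_id=99: ✓ → 224
order_id=100: ✓ → 271
order_id=101: ✓ → 379
order_id=102: ✗
pending_sum = 156 + 178 + 228 + 381 + 414 + 282 + 197 + 158 + 224 + 271 + 379 = 2868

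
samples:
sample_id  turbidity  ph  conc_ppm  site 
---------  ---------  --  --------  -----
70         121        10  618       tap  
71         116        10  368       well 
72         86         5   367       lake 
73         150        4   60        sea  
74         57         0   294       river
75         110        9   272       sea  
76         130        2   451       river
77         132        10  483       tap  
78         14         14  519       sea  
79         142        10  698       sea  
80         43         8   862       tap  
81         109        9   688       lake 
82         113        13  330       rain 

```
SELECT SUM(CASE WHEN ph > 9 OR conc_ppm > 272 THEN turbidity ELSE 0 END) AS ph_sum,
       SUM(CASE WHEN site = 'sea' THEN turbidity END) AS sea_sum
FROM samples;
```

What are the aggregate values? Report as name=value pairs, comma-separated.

[ph_sum: ph > 9 OR conc_ppm > 272]
sample_id=70: ✓ → 121
sample_id=71: ✓ → 116
sample_id=72: ✓ → 86
sample_id=73: ✗
sample_id=74: ✓ → 57
sample_id=75: ✗
sample_id=76: ✓ → 130
sample_id=77: ✓ → 132
sample_id=78: ✓ → 14
sample_id=79: ✓ → 142
sample_id=80: ✓ → 43
sample_id=81: ✓ → 109
sample_id=82: ✓ → 113
ph_sum = 121 + 116 + 86 + 57 + 130 + 132 + 14 + 142 + 43 + 109 + 113 = 1063
—
[sea_sum: site = 'sea']
sample_id=70: ✗
sample_id=71: ✗
sample_id=72: ✗
sample_id=73: ✓ → 150
sample_id=74: ✗
sample_id=75: ✓ → 110
sample_id=76: ✗
sample_id=77: ✗
sample_id=78: ✓ → 14
sample_id=79: ✓ → 142
sample_id=80: ✗
sample_id=81: ✗
sample_id=82: ✗
sea_sum = 150 + 110 + 14 + 142 = 416

ph_sum=1063, sea_sum=416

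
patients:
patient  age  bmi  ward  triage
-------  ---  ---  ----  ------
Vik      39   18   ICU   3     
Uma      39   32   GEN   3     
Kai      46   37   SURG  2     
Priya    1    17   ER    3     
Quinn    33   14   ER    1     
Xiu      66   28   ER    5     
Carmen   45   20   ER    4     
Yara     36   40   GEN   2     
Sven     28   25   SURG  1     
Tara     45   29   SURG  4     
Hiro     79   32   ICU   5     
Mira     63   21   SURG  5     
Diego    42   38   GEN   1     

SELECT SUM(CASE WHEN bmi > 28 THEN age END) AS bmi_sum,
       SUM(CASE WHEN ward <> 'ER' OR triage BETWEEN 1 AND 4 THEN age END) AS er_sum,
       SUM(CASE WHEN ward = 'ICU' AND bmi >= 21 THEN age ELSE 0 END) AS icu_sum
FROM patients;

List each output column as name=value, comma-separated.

[bmi_sum: bmi > 28]
patient=Vik: ✗
patient=Uma: ✓ → 39
patient=Kai: ✓ → 46
patient=Priya: ✗
patient=Quinn: ✗
patient=Xiu: ✗
patient=Carmen: ✗
patient=Yara: ✓ → 36
patient=Sven: ✗
patient=Tara: ✓ → 45
patient=Hiro: ✓ → 79
patient=Mira: ✗
patient=Diego: ✓ → 42
bmi_sum = 39 + 46 + 36 + 45 + 79 + 42 = 287
—
[er_sum: ward <> 'ER' OR triage BETWEEN 1 AND 4]
patient=Vik: ✓ → 39
patient=Uma: ✓ → 39
patient=Kai: ✓ → 46
patient=Priya: ✓ → 1
patient=Quinn: ✓ → 33
patient=Xiu: ✗
patient=Carmen: ✓ → 45
patient=Yara: ✓ → 36
patient=Sven: ✓ → 28
patient=Tara: ✓ → 45
patient=Hiro: ✓ → 79
patient=Mira: ✓ → 63
patient=Diego: ✓ → 42
er_sum = 39 + 39 + 46 + 1 + 33 + 45 + 36 + 28 + 45 + 79 + 63 + 42 = 496
—
[icu_sum: ward = 'ICU' AND bmi >= 21]
patient=Vik: ✗
patient=Uma: ✗
patient=Kai: ✗
patient=Priya: ✗
patient=Quinn: ✗
patient=Xiu: ✗
patient=Carmen: ✗
patient=Yara: ✗
patient=Sven: ✗
patient=Tara: ✗
patient=Hiro: ✓ → 79
patient=Mira: ✗
patient=Diego: ✗
icu_sum = 79

bmi_sum=287, er_sum=496, icu_sum=79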